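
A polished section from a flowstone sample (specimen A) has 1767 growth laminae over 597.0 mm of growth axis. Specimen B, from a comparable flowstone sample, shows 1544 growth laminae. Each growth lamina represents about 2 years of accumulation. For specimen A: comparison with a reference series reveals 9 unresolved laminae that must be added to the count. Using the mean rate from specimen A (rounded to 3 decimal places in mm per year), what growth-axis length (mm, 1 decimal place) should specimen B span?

518.8 mm

Specimen A: correcting the raw count gives 1767 + 9 = 1776 true growth laminae.
Specimen A: at 2 years per growth lamina, 1776 × 2 = 3552 years.
A: 597.0 mm over 3552 years gives 597.0 / 3552 ≈ 0.168 mm per year.
Specimen B: at 2 years per growth lamina, 1544 × 2 = 3088 years. For B, 0.168 mm/year × 3088 years = 518.8 mm.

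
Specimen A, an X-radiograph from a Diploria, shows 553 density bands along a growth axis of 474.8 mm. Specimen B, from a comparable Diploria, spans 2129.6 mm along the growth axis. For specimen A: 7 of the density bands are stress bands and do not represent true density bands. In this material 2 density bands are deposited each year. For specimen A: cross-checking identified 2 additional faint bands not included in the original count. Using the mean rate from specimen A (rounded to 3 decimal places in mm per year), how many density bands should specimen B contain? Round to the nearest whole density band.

2458 density bands

Specimen A: adjusted count: 553 − 7 + 2 = 548 density bands.
Specimen A: with 2 density bands per year, 548 / 2 = 274 years.
A: 474.8 mm over 274 years gives 474.8 / 274 ≈ 1.733 mm per year.
Specimen B: 2129.6 mm / 1.733 mm per year = 1228.85 years; at 2 density bands per year that is 1228.85 × 2 ≈ 2458 density bands.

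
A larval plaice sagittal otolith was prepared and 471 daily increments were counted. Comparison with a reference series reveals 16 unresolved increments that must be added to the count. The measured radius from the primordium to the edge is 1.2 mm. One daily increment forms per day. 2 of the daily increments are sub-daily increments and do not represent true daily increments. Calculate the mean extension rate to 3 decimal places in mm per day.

0.002 mm per day

Adjusted count: 471 − 2 + 16 = 485 daily increments.
1.2 mm over 485 days gives 1.2 / 485 ≈ 0.002 mm per day.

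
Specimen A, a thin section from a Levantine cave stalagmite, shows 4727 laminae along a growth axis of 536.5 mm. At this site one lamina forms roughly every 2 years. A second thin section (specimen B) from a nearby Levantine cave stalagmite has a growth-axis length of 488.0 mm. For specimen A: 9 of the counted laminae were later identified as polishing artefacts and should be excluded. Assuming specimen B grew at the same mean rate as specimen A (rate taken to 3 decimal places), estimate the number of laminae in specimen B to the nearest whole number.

Specimen A: correcting the raw count gives 4727 − 9 = 4718 true laminae.
Specimen A: at 2 years per lamina, 4718 × 2 = 9436 years.
A: Mean rate = 536.5 mm / 9436 years ≈ 0.057 mm/year.
For B, 488.0 / 0.057 = 8561.40 years; at 2 years per lamina that is 8561.40 / 2 ≈ 4281 laminae.

4281 laminae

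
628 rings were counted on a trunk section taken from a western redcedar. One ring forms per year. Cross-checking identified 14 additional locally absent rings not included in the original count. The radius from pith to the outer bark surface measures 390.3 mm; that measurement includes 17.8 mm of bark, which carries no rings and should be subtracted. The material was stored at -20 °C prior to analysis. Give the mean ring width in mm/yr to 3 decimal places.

True ring count = 628 + 14 = 642.
The growth record spans 390.3 − 17.8 = 372.5 mm.
Extension rate ≈ 372.5 / 642 = 0.580 mm/yr.

0.580 mm/yr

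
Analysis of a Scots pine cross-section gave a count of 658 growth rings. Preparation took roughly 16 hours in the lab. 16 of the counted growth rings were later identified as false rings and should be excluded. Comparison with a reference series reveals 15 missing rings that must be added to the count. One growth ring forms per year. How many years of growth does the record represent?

Correcting the raw count gives 658 − 16 + 15 = 657 true growth rings.
At one growth ring per year, that is 657 years.

657 years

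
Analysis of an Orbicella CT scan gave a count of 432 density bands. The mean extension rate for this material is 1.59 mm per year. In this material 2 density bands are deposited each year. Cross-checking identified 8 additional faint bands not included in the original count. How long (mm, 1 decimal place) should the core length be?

Adjusted count: 432 + 8 = 440 density bands.
Dividing by 2 density bands per year: 440 / 2 = 220 years.
Predicted length = 1.59 mm/year × 220 years = 349.8 mm.

349.8 mm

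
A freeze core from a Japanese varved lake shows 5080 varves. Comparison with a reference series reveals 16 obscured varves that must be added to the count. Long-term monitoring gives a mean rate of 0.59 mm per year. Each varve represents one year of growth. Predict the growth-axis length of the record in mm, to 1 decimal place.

Correcting the raw count gives 5080 + 16 = 5096 true varves.
Predicted length = 0.59 mm/year × 5096 years = 3006.6 mm.

3006.6 mm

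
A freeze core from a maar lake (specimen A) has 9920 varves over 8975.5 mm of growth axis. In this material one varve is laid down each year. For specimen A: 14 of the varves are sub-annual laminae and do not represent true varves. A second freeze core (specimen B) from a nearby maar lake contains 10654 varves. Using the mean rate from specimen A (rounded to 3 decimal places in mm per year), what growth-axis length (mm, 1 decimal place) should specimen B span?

Specimen A: true varve count = 9920 − 14 = 9906.
A: Extension rate ≈ 8975.5 / 9906 = 0.906 mm/yr.
Length of B = 0.906 × 10654 = 9652.5 mm.

9652.5 mm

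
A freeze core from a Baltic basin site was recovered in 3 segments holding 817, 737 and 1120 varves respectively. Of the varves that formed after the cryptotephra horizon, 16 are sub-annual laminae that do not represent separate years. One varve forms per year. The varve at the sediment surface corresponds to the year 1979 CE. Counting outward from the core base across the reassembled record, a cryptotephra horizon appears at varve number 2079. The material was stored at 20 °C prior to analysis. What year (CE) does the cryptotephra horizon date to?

Total varves = 817 + 737 + 1120 = 2674.
The cryptotephra horizon sits at varve 2079 from the core base, so 2674 − 2079 = 595 varves formed after it.
Excluding 16 false varves: 595 − 16 = 579.
Counting back 579 years from 1979 CE places the cryptotephra horizon in 1979 − 579 = 1400 CE.

1400 CE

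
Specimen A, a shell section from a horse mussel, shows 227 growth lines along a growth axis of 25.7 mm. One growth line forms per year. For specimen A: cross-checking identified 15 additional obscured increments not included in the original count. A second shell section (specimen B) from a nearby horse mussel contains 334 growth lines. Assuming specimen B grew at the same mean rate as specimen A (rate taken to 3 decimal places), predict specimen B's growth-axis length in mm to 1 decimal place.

Specimen A: correcting the raw count gives 227 + 15 = 242 true growth lines.
A: Mean rate = 25.7 mm / 242 years ≈ 0.106 mm/yr.
For B, 0.106 mm/year × 334 years = 35.4 mm.

35.4 mm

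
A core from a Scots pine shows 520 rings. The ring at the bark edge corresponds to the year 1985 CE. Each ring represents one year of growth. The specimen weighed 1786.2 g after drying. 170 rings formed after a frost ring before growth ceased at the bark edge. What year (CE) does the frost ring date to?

1815 CE

170 rings post-date the frost ring.
The ring at the bark edge is 1985 CE, so the frost ring dates to 1985 − 170 = 1815 CE.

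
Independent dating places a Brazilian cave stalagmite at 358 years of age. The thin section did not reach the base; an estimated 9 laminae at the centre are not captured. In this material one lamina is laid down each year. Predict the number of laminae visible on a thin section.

349 laminae

At one lamina per year, 358 years correspond to 358 laminae.
Less the 9 uncaptured laminae: 358 − 9 = 349.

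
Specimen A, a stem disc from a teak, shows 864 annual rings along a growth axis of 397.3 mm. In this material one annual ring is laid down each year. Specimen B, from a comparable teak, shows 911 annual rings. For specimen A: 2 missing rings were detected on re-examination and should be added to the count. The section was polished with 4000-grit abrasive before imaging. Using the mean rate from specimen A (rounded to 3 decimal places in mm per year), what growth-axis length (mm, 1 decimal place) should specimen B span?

418.1 mm

Specimen A: true annual ring count = 864 + 2 = 866.
A: 397.3 mm over 866 years gives 397.3 / 866 ≈ 0.459 mm per year.
B's length ≈ 0.459 × 911 = 418.1 mm.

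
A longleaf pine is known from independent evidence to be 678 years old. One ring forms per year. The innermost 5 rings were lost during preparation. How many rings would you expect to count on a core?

673 rings

Expected rings over 678 years: 678.
678 − 5 missed = 673 rings expected in the prepared section.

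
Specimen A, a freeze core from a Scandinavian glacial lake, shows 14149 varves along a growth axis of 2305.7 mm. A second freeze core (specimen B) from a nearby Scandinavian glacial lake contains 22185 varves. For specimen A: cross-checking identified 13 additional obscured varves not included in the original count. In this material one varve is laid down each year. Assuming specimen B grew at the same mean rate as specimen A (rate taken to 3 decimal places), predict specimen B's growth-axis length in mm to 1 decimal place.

Specimen A: true varve count = 14149 + 13 = 14162.
A: 2305.7 mm over 14162 years gives 2305.7 / 14162 ≈ 0.163 mm/year.
Length of B = 0.163 × 22185 = 3616.2 mm.

3616.2 mm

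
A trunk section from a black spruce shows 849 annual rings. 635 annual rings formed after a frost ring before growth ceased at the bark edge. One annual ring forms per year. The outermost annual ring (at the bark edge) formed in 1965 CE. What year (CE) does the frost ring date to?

There are 635 annual rings younger than the frost ring.
1965 − 635 = 1330 CE.

1330 CE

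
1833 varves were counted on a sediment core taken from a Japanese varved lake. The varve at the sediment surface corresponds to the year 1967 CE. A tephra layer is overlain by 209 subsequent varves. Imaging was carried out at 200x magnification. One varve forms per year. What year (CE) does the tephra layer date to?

There are 209 varves younger than the tephra layer.
1967 − 209 = 1758 CE.

1758 CE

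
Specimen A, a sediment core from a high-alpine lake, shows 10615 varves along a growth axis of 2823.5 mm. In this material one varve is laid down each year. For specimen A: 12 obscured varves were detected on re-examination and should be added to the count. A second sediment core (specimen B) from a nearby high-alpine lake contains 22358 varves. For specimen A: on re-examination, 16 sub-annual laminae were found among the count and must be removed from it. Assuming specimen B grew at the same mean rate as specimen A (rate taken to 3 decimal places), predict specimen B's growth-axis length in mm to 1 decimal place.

Specimen A: adjusted count: 10615 − 16 + 12 = 10611 varves.
A: Mean rate = 2823.5 mm / 10611 years ≈ 0.266 mm per year.
Length of B = 0.266 × 22358 = 5947.2 mm.

5947.2 mm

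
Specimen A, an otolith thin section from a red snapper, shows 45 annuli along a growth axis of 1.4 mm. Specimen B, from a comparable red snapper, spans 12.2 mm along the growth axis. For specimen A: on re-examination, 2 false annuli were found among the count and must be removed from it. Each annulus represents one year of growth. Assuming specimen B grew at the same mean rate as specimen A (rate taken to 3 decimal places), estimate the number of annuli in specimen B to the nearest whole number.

370 annuli

Specimen A: correcting the raw count gives 45 − 2 = 43 true annuli.
A: Mean rate = 1.4 mm / 43 years ≈ 0.033 mm/year.
B spans 12.2 / 0.033 = 369.70 years ≈ 370 annuli.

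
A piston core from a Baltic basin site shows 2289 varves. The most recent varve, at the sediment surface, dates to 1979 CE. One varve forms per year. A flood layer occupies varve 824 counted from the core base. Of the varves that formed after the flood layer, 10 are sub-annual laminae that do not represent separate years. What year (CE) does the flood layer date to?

2289 − 824 = 1465 varves lie beyond the flood layer toward the sediment surface.
Removing the 10 false varves leaves 1465 − 10 = 1455 true varves beyond the flood layer.
The varve at the sediment surface is 1979 CE, so the flood layer dates to 1979 − 1455 = 524 CE.

524 CE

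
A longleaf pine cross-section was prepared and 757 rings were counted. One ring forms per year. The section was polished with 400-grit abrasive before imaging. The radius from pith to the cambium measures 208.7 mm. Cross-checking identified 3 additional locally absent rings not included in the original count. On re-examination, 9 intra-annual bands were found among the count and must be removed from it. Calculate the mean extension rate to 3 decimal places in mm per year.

0.278 mm per year

Correcting the raw count gives 757 − 9 + 3 = 751 true rings.
Mean rate = 208.7 mm / 751 years ≈ 0.278 mm per year.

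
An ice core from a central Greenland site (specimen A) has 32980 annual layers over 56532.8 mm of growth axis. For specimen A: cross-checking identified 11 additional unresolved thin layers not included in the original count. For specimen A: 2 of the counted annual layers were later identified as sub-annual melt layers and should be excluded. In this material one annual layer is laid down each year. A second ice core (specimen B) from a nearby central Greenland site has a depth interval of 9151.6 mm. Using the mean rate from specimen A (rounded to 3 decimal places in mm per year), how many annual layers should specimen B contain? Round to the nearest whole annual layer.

Specimen A: adjusted count: 32980 − 2 + 11 = 32989 annual layers.
A: Mean rate = 56532.8 mm / 32989 years ≈ 1.714 mm per year.
For B, 9151.6 / 1.714 = 5339.32 years ≈ 5339 annual layers.

5339 annual layers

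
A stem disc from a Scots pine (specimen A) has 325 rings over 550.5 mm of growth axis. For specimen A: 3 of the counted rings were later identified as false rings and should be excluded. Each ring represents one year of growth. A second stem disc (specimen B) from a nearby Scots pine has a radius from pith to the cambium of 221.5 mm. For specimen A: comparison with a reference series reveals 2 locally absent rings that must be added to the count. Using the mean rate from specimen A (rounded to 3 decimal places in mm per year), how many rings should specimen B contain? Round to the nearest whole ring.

130 rings

Specimen A: correcting the raw count gives 325 − 3 + 2 = 324 true rings.
A: Extension rate ≈ 550.5 / 324 = 1.699 mm/year.
B spans 221.5 / 1.699 = 130.37 years ≈ 130 rings.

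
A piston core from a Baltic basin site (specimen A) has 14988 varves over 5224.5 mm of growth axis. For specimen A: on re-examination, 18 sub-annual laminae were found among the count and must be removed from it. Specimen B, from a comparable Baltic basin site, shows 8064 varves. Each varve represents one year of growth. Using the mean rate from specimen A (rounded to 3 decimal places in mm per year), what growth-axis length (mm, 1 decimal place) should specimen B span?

Specimen A: correcting the raw count gives 14988 − 18 = 14970 true varves.
A: 5224.5 mm over 14970 years gives 5224.5 / 14970 ≈ 0.349 mm/yr.
B's length ≈ 0.349 × 8064 = 2814.3 mm.

2814.3 mm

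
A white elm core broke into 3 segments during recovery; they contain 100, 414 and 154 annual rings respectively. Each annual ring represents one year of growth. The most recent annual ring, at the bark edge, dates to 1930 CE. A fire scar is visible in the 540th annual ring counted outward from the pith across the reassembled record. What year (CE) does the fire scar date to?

1802 CE

Total annual rings = 100 + 414 + 154 = 668.
Between annual ring 540 and the bark edge there are 668 − 540 = 128 annual rings.
Counting back 128 years from 1930 CE places the fire scar in 1930 − 128 = 1802 CE.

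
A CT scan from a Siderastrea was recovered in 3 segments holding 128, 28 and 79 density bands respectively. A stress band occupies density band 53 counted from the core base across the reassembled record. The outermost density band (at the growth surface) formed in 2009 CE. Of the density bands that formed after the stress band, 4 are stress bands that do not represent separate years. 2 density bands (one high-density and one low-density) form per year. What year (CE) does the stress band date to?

1920 CE

Total density bands = 128 + 28 + 79 = 235.
Between density band 53 and the growth surface there are 235 − 53 = 182 density bands.
182 − 4 false = 178 true density bands after the stress band.
178 density bands at 2 per year is 178 / 2 = 89 years.
Counting back 89 years from 2009 CE places the stress band in 2009 − 89 = 1920 CE.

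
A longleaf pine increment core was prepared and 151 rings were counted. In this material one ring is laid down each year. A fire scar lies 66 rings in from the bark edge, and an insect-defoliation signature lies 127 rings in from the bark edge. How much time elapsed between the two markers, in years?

Separation: 127 − 66 = 61 rings.
At one ring per year, 61 years elapsed between them.

61 years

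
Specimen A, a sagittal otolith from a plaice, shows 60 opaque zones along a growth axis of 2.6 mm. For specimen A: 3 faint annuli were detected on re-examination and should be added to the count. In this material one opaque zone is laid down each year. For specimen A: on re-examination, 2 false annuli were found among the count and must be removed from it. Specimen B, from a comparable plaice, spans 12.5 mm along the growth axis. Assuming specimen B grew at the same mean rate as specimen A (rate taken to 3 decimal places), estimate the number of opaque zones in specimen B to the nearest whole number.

291 opaque zones

Specimen A: true opaque zone count = 60 − 2 + 3 = 61.
A: 2.6 mm over 61 years gives 2.6 / 61 ≈ 0.043 mm/yr.
Specimen B: 12.5 mm / 0.043 mm per year = 290.70 years ≈ 291 opaque zones.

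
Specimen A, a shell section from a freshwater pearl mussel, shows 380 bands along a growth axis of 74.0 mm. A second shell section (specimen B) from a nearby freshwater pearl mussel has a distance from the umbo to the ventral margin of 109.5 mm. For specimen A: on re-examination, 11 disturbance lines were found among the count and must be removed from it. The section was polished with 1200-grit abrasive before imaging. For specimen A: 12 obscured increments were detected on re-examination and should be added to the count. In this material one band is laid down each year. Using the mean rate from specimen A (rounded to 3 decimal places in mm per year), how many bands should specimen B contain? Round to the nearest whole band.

564 bands

Specimen A: correcting the raw count gives 380 − 11 + 12 = 381 true bands.
A: Mean rate = 74.0 mm / 381 years ≈ 0.194 mm per year.
For B, 109.5 / 0.194 = 564.43 years ≈ 564 bands.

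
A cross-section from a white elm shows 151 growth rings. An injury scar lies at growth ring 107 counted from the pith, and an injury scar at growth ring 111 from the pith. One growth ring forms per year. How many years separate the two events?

111 − 107 = 4 growth rings lie between the two events.
That is 4 years at one growth ring per year.

4 yr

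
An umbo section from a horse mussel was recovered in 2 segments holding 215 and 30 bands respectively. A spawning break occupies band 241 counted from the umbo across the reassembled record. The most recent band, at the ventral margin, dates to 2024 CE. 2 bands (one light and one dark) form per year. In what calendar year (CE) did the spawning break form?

2022 CE

Total bands = 215 + 30 = 245.
245 − 241 = 4 bands lie beyond the spawning break toward the ventral margin.
With 2 bands per year, 4 / 2 = 2 years.
The band at the ventral margin is 2024 CE, so the spawning break dates to 2024 − 2 = 2022 CE.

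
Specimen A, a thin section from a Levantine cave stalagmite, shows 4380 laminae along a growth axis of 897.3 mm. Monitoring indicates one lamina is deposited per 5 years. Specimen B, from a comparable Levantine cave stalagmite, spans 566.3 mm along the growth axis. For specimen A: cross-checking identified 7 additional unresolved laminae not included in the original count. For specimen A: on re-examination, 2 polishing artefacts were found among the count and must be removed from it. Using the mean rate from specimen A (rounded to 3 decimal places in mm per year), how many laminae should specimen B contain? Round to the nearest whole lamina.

Specimen A: after corrections the count is 4380 − 2 + 7 = 4385 laminae.
Specimen A: multiplying by 5 years per lamina: 4385 × 5 = 21925 years.
A: 897.3 mm over 21925 years gives 897.3 / 21925 ≈ 0.041 mm/yr.
Specimen B: 566.3 mm / 0.041 mm per year = 13812.20 years; at 5 years per lamina that is 13812.20 / 5 ≈ 2762 laminae.

2762 laminae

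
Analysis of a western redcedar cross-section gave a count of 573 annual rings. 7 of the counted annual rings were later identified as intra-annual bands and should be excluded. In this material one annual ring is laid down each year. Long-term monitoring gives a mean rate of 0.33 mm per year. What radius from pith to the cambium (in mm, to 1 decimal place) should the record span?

Adjusted count: 573 − 7 = 566 annual rings.
Predicted length = 0.33 mm/year × 566 years = 186.8 mm.

186.8 mm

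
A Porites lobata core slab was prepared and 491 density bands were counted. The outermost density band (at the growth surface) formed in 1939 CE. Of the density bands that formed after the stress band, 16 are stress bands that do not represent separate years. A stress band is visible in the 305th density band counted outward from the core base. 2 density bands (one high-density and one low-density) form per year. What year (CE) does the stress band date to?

1854 CE

The stress band sits at density band 305 from the core base, so 491 − 305 = 186 density bands formed after it.
186 − 16 false = 170 true density bands after the stress band.
With 2 density bands per year, 170 / 2 = 85 years.
1939 − 85 = 1854 CE.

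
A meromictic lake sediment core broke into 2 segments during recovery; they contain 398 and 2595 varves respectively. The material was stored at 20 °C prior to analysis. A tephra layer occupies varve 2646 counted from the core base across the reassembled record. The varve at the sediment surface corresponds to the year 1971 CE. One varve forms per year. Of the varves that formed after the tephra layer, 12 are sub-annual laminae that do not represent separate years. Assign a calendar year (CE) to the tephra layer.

Total varves = 398 + 2595 = 2993.
The tephra layer sits at varve 2646 from the core base, so 2993 − 2646 = 347 varves formed after it.
347 − 12 false = 335 true varves after the tephra layer.
The varve at the sediment surface is 1971 CE, so the tephra layer dates to 1971 − 335 = 1636 CE.

1636 CE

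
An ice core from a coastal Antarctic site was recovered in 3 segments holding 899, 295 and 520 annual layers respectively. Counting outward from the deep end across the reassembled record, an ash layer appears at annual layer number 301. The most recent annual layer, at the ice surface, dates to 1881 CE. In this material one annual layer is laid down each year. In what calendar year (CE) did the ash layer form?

468 CE

Total annual layers = 899 + 295 + 520 = 1714.
The ash layer sits at annual layer 301 from the deep end, so 1714 − 301 = 1413 annual layers formed after it.
The annual layer at the ice surface is 1881 CE, so the ash layer dates to 1881 − 1413 = 468 CE.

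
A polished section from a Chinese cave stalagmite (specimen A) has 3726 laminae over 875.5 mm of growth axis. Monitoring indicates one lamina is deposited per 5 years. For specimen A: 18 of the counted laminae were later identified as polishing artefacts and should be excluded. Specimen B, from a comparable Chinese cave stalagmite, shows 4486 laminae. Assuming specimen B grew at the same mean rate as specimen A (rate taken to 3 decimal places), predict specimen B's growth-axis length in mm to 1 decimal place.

1054.2 mm

Specimen A: adjusted count: 3726 − 18 = 3708 laminae.
Specimen A: at 5 years per lamina, 3708 × 5 = 18540 years.
A: Mean rate = 875.5 mm / 18540 years ≈ 0.047 mm per year.
Specimen B: at 5 years per lamina, 4486 × 5 = 22430 years. For B, 0.047 mm/year × 22430 years = 1054.2 mm.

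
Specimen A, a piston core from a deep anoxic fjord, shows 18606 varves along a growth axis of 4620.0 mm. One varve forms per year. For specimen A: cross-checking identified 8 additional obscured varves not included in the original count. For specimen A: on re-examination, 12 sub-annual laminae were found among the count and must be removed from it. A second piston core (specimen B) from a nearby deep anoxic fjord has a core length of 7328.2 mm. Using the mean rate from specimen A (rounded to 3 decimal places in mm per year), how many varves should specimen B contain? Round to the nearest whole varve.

29549 varves

Specimen A: adjusted count: 18606 − 12 + 8 = 18602 varves.
A: 4620.0 mm over 18602 years gives 4620.0 / 18602 ≈ 0.248 mm per year.
Specimen B: 7328.2 mm / 0.248 mm per year = 29549.19 years ≈ 29549 varves.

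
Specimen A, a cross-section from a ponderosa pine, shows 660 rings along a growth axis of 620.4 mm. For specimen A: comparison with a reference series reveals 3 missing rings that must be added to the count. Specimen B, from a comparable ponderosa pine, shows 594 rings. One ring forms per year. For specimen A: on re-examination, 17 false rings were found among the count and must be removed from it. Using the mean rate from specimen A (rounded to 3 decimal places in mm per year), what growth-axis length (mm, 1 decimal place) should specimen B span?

570.2 mm

Specimen A: after corrections the count is 660 − 17 + 3 = 646 rings.
A: Extension rate ≈ 620.4 / 646 = 0.960 mm/year.
For B, 0.960 mm/year × 594 years = 570.2 mm.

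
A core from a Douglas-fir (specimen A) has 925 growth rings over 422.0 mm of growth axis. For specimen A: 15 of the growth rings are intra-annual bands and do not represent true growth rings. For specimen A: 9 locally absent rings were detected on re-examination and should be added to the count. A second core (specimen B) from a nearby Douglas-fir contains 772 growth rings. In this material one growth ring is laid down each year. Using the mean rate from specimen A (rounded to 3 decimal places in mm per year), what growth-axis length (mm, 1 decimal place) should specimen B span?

354.3 mm

Specimen A: adjusted count: 925 − 15 + 9 = 919 growth rings.
A: 422.0 mm over 919 years gives 422.0 / 919 ≈ 0.459 mm/year.
B's length ≈ 0.459 × 772 = 354.3 mm.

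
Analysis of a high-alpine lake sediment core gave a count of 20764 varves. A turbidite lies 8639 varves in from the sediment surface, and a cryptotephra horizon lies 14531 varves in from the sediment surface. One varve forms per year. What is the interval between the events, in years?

5892 yr

Separation: 14531 − 8639 = 5892 varves.
One varve per year makes the interval 5892 years.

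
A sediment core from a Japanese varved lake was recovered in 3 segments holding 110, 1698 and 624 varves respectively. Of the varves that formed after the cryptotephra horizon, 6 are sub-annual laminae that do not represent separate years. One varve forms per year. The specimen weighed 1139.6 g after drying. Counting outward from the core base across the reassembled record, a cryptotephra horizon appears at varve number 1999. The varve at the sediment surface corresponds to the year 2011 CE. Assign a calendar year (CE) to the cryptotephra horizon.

1584 CE

Total varves = 110 + 1698 + 624 = 2432.
2432 − 1999 = 433 varves lie beyond the cryptotephra horizon toward the sediment surface.
433 − 6 false = 427 true varves after the cryptotephra horizon.
Counting back 427 years from 2011 CE places the cryptotephra horizon in 2011 − 427 = 1584 CE.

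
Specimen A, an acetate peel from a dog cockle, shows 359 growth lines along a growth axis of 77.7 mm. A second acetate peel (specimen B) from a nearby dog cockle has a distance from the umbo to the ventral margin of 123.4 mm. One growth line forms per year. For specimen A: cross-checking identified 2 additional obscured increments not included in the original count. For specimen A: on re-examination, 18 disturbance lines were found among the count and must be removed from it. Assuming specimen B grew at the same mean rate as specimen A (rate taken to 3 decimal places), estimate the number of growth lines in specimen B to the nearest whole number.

544 growth lines

Specimen A: after corrections the count is 359 − 18 + 2 = 343 growth lines.
A: Extension rate ≈ 77.7 / 343 = 0.227 mm per year.
B spans 123.4 / 0.227 = 543.61 years ≈ 544 growth lines.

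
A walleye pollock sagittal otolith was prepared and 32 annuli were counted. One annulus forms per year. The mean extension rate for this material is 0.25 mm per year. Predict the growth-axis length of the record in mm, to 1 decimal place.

The record spans 32 years at 0.25 mm per year.
32 years at 0.25 mm/year gives 0.25 × 32 = 8.0 mm.

8.0 mm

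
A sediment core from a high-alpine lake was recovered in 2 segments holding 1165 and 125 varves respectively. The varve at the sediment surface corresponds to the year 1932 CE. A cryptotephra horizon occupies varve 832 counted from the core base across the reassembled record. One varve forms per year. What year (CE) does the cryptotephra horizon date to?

1474 CE

Total varves = 1165 + 125 = 1290.
The cryptotephra horizon sits at varve 832 from the core base, so 1290 − 832 = 458 varves formed after it.
Counting back 458 years from 1932 CE places the cryptotephra horizon in 1932 − 458 = 1474 CE.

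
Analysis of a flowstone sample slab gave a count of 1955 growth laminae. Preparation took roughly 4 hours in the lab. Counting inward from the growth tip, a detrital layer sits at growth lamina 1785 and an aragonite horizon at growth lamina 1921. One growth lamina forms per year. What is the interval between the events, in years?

136 yr

Separation: 1921 − 1785 = 136 growth laminae.
At one growth lamina per year, 136 years elapsed between them.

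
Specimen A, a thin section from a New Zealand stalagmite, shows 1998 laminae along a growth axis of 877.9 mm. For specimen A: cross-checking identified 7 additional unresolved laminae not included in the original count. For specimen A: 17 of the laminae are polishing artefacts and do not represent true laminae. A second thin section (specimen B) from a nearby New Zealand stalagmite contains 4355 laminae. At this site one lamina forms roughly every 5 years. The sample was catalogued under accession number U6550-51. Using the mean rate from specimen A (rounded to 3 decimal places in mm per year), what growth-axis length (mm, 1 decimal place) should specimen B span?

Specimen A: after corrections the count is 1998 − 17 + 7 = 1988 laminae.
Specimen A: at 5 years per lamina, 1988 × 5 = 9940 years.
A: Mean rate = 877.9 mm / 9940 years ≈ 0.088 mm per year.
Specimen B: 4355 laminae at 5 years each span 4355 × 5 = 21775 years. For B, 0.088 mm/year × 21775 years = 1916.2 mm.

1916.2 mm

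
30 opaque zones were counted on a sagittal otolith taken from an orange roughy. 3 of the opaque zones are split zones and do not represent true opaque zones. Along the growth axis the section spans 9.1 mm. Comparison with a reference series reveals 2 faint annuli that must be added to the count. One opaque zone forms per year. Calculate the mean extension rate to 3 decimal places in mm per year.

After corrections the count is 30 − 3 + 2 = 29 opaque zones.
Mean rate = 9.1 mm / 29 years ≈ 0.314 mm per year.

0.314 mm per year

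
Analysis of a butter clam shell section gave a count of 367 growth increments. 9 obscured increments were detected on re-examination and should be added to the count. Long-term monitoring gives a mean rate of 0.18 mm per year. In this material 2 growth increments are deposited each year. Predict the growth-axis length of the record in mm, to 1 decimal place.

33.8 mm

After corrections the count is 367 + 9 = 376 growth increments.
376 growth increments at 2 per year is 376 / 2 = 188 years.
188 years at 0.18 mm/year gives 0.18 × 188 = 33.8 mm.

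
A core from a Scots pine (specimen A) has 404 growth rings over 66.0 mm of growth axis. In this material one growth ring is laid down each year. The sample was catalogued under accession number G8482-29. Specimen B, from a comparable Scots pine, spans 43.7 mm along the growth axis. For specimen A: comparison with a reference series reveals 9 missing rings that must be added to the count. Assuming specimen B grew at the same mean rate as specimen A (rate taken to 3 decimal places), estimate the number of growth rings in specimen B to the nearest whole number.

273 growth rings

Specimen A: correcting the raw count gives 404 + 9 = 413 true growth rings.
A: Mean rate = 66.0 mm / 413 years ≈ 0.160 mm per year.
Specimen B: 43.7 mm / 0.160 mm per year = 273.12 years ≈ 273 growth rings.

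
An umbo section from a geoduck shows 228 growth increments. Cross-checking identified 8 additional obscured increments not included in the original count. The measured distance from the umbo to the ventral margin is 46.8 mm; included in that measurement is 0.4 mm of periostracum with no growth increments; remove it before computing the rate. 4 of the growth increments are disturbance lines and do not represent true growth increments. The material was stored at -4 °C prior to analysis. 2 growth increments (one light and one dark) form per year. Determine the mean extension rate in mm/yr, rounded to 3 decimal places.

True growth increment count = 228 − 4 + 8 = 232.
With 2 growth increments per year, 232 / 2 = 116 years.
The growth record spans 46.8 − 0.4 = 46.4 mm.
Extension rate ≈ 46.4 / 116 = 0.400 mm/yr.

0.400 mm/yr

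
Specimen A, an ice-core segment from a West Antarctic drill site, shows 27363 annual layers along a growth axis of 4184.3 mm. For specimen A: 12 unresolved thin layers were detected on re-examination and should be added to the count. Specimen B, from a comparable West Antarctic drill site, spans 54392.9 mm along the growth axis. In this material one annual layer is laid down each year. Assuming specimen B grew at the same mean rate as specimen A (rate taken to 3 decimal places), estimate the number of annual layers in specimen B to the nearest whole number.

Specimen A: adjusted count: 27363 + 12 = 27375 annual layers.
A: Mean rate = 4184.3 mm / 27375 years ≈ 0.153 mm/yr.
B spans 54392.9 / 0.153 = 355509.15 years ≈ 355509 annual layers.

355509 annual layers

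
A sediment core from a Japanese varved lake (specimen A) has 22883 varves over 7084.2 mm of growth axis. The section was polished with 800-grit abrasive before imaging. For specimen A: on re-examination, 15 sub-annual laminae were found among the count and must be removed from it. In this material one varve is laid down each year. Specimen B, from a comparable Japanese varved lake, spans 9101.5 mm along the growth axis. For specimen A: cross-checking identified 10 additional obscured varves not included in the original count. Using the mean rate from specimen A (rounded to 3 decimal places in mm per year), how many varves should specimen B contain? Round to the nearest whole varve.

29360 varves

Specimen A: after corrections the count is 22883 − 15 + 10 = 22878 varves.
A: Mean rate = 7084.2 mm / 22878 years ≈ 0.310 mm per year.
B spans 9101.5 / 0.310 = 29359.68 years ≈ 29360 varves.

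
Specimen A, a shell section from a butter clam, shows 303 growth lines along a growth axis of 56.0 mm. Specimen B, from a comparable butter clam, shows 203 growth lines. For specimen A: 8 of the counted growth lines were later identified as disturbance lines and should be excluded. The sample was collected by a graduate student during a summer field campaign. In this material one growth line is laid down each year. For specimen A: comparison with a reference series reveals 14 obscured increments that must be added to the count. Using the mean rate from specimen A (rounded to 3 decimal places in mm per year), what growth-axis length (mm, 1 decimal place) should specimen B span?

Specimen A: correcting the raw count gives 303 − 8 + 14 = 309 true growth lines.
A: Mean rate = 56.0 mm / 309 years ≈ 0.181 mm per year.
B's length ≈ 0.181 × 203 = 36.7 mm.

36.7 mm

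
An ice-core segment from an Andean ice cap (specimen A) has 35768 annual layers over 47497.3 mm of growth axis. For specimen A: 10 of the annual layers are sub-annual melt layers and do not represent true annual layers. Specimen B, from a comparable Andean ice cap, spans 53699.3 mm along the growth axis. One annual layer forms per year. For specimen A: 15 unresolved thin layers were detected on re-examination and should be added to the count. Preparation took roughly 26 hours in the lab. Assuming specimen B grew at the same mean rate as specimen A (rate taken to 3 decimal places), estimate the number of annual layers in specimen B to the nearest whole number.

40436 annual layers

Specimen A: correcting the raw count gives 35768 − 10 + 15 = 35773 true annual layers.
A: Extension rate ≈ 47497.3 / 35773 = 1.328 mm per year.
Specimen B: 53699.3 mm / 1.328 mm per year = 40436.22 years ≈ 40436 annual layers.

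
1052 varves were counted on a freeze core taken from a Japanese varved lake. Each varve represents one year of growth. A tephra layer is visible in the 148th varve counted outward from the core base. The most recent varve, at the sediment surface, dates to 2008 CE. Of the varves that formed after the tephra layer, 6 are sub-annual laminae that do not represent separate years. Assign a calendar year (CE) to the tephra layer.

The tephra layer sits at varve 148 from the core base, so 1052 − 148 = 904 varves formed after it.
Excluding 6 false varves: 904 − 6 = 898.
Counting back 898 years from 2008 CE places the tephra layer in 2008 − 898 = 1110 CE.

1110 CE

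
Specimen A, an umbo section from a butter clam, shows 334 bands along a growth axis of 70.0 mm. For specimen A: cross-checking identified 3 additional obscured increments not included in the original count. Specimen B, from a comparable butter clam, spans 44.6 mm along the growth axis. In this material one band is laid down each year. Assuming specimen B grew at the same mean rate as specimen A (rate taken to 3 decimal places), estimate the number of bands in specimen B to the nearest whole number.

Specimen A: true band count = 334 + 3 = 337.
A: Extension rate ≈ 70.0 / 337 = 0.208 mm per year.
Specimen B: 44.6 mm / 0.208 mm per year = 214.42 years ≈ 214 bands.

214 bands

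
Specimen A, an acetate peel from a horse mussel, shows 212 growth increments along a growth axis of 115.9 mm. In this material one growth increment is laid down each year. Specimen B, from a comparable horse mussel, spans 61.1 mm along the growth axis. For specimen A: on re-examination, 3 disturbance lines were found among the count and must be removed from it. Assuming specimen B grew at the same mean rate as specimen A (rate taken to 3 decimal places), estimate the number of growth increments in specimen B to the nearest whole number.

Specimen A: after corrections the count is 212 − 3 = 209 growth increments.
A: Extension rate ≈ 115.9 / 209 = 0.555 mm per year.
Specimen B: 61.1 mm / 0.555 mm per year = 110.09 years ≈ 110 growth increments.

110 growth increments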